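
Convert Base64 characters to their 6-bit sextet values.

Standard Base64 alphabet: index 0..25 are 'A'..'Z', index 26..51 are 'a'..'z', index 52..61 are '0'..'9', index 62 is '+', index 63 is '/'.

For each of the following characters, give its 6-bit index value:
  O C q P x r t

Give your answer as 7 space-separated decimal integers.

Answer: 14 2 42 15 49 43 45

Derivation:
'O': A..Z range, ord('O') − ord('A') = 14
'C': A..Z range, ord('C') − ord('A') = 2
'q': a..z range, 26 + ord('q') − ord('a') = 42
'P': A..Z range, ord('P') − ord('A') = 15
'x': a..z range, 26 + ord('x') − ord('a') = 49
'r': a..z range, 26 + ord('r') − ord('a') = 43
't': a..z range, 26 + ord('t') − ord('a') = 45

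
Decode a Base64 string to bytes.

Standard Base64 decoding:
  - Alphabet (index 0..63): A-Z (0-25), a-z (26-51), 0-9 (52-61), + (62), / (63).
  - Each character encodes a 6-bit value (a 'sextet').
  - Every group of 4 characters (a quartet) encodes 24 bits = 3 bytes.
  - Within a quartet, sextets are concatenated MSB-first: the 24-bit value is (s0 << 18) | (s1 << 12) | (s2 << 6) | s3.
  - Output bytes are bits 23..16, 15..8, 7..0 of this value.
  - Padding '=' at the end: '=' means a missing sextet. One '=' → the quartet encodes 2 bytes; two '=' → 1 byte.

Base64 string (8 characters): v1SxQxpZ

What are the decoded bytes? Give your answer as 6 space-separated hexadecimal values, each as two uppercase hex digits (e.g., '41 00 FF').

After char 0 ('v'=47): chars_in_quartet=1 acc=0x2F bytes_emitted=0
After char 1 ('1'=53): chars_in_quartet=2 acc=0xBF5 bytes_emitted=0
After char 2 ('S'=18): chars_in_quartet=3 acc=0x2FD52 bytes_emitted=0
After char 3 ('x'=49): chars_in_quartet=4 acc=0xBF54B1 -> emit BF 54 B1, reset; bytes_emitted=3
After char 4 ('Q'=16): chars_in_quartet=1 acc=0x10 bytes_emitted=3
After char 5 ('x'=49): chars_in_quartet=2 acc=0x431 bytes_emitted=3
After char 6 ('p'=41): chars_in_quartet=3 acc=0x10C69 bytes_emitted=3
After char 7 ('Z'=25): chars_in_quartet=4 acc=0x431A59 -> emit 43 1A 59, reset; bytes_emitted=6

Answer: BF 54 B1 43 1A 59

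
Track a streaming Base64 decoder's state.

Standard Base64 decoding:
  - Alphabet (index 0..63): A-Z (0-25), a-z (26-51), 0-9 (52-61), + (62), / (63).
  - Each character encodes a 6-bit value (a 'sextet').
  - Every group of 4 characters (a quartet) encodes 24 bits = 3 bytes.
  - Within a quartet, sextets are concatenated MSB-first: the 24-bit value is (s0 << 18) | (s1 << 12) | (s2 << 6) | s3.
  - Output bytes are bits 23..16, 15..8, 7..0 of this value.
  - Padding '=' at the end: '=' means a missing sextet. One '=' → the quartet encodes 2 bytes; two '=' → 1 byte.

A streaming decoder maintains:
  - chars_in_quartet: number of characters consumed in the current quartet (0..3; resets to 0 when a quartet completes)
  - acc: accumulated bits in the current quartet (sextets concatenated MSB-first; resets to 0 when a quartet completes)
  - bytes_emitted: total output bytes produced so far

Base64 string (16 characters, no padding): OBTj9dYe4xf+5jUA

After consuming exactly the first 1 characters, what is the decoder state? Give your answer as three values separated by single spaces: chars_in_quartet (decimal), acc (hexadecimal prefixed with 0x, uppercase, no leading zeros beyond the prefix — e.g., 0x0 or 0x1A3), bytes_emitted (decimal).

Answer: 1 0xE 0

Derivation:
After char 0 ('O'=14): chars_in_quartet=1 acc=0xE bytes_emitted=0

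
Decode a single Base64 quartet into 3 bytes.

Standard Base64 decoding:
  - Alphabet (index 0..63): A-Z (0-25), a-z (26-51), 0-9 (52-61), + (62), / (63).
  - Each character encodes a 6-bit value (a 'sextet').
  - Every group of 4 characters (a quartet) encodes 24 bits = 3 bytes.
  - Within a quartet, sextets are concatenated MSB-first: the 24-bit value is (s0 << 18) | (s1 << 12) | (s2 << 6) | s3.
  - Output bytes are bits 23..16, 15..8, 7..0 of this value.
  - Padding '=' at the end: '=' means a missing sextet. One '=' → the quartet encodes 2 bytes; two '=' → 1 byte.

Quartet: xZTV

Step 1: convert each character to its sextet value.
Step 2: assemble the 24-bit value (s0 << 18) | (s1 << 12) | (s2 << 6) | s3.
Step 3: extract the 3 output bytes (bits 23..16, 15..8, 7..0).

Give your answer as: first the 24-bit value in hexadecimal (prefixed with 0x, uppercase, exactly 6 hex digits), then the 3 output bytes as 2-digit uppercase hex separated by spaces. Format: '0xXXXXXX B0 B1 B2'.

Sextets: x=49, Z=25, T=19, V=21
24-bit: (49<<18) | (25<<12) | (19<<6) | 21
      = 0xC40000 | 0x019000 | 0x0004C0 | 0x000015
      = 0xC594D5
Bytes: (v>>16)&0xFF=C5, (v>>8)&0xFF=94, v&0xFF=D5

Answer: 0xC594D5 C5 94 D5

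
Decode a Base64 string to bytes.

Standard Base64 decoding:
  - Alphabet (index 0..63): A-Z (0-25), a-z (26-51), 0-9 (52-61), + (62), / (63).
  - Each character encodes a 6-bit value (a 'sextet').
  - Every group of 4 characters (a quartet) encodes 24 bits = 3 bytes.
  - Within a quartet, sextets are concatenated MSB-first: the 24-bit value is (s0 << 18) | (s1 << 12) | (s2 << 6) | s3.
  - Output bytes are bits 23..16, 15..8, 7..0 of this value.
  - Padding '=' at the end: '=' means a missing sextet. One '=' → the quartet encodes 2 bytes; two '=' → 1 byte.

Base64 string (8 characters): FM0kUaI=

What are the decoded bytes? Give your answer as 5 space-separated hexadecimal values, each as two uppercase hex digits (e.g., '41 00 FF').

After char 0 ('F'=5): chars_in_quartet=1 acc=0x5 bytes_emitted=0
After char 1 ('M'=12): chars_in_quartet=2 acc=0x14C bytes_emitted=0
After char 2 ('0'=52): chars_in_quartet=3 acc=0x5334 bytes_emitted=0
After char 3 ('k'=36): chars_in_quartet=4 acc=0x14CD24 -> emit 14 CD 24, reset; bytes_emitted=3
After char 4 ('U'=20): chars_in_quartet=1 acc=0x14 bytes_emitted=3
After char 5 ('a'=26): chars_in_quartet=2 acc=0x51A bytes_emitted=3
After char 6 ('I'=8): chars_in_quartet=3 acc=0x14688 bytes_emitted=3
Padding '=': partial quartet acc=0x14688 -> emit 51 A2; bytes_emitted=5

Answer: 14 CD 24 51 A2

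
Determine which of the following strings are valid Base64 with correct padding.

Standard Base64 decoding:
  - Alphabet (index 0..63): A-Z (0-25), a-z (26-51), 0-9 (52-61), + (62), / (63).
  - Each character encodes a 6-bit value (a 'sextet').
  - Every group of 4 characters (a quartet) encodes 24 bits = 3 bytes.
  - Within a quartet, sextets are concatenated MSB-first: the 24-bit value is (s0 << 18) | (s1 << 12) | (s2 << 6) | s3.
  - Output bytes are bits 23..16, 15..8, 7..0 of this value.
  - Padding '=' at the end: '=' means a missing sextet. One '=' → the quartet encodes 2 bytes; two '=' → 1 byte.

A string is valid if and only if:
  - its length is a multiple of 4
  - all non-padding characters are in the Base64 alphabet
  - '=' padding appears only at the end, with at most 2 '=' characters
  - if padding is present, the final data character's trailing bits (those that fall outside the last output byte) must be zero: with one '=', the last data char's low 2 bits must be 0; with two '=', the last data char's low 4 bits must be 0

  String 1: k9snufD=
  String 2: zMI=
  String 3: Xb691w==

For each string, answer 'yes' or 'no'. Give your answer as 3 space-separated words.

String 1: 'k9snufD=' → invalid (bad trailing bits)
String 2: 'zMI=' → valid
String 3: 'Xb691w==' → valid

Answer: no yes yes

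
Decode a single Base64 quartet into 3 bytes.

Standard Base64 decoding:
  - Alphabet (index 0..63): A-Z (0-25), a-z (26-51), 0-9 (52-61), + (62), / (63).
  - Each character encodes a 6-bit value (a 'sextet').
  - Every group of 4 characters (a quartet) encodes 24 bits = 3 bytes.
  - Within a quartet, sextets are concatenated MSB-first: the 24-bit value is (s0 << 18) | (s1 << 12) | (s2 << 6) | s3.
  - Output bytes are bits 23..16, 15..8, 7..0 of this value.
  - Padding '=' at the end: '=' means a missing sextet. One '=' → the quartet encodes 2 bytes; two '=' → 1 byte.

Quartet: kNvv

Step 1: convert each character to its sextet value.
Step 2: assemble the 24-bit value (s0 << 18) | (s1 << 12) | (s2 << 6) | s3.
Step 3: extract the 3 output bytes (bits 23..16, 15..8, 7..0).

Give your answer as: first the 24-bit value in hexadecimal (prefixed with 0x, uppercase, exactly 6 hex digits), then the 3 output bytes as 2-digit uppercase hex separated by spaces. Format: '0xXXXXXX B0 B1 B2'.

Sextets: k=36, N=13, v=47, v=47
24-bit: (36<<18) | (13<<12) | (47<<6) | 47
      = 0x900000 | 0x00D000 | 0x000BC0 | 0x00002F
      = 0x90DBEF
Bytes: (v>>16)&0xFF=90, (v>>8)&0xFF=DB, v&0xFF=EF

Answer: 0x90DBEF 90 DB EF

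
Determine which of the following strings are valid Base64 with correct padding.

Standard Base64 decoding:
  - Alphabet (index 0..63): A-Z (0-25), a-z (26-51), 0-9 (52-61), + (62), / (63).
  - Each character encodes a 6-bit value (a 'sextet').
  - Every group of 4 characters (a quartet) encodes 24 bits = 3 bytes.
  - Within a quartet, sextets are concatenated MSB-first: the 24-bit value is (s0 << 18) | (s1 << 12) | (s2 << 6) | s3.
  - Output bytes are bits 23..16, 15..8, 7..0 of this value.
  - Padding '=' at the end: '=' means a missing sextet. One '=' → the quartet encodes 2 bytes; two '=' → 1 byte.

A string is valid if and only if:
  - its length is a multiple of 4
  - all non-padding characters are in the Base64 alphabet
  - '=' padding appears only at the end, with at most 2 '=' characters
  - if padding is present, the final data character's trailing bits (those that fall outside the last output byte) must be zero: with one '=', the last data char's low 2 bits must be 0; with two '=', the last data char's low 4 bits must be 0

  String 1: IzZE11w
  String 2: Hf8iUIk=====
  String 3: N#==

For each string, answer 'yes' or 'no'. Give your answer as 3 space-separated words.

Answer: no no no

Derivation:
String 1: 'IzZE11w' → invalid (len=7 not mult of 4)
String 2: 'Hf8iUIk=====' → invalid (5 pad chars (max 2))
String 3: 'N#==' → invalid (bad char(s): ['#'])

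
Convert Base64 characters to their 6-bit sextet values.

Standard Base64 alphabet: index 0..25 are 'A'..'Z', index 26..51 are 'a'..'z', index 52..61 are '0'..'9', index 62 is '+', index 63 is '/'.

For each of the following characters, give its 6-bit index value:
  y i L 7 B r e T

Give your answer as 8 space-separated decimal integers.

'y': a..z range, 26 + ord('y') − ord('a') = 50
'i': a..z range, 26 + ord('i') − ord('a') = 34
'L': A..Z range, ord('L') − ord('A') = 11
'7': 0..9 range, 52 + ord('7') − ord('0') = 59
'B': A..Z range, ord('B') − ord('A') = 1
'r': a..z range, 26 + ord('r') − ord('a') = 43
'e': a..z range, 26 + ord('e') − ord('a') = 30
'T': A..Z range, ord('T') − ord('A') = 19

Answer: 50 34 11 59 1 43 30 19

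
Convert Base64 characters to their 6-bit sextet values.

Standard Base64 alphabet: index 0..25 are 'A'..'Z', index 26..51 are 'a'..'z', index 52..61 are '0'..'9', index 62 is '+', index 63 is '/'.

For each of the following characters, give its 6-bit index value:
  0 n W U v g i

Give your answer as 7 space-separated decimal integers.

Answer: 52 39 22 20 47 32 34

Derivation:
'0': 0..9 range, 52 + ord('0') − ord('0') = 52
'n': a..z range, 26 + ord('n') − ord('a') = 39
'W': A..Z range, ord('W') − ord('A') = 22
'U': A..Z range, ord('U') − ord('A') = 20
'v': a..z range, 26 + ord('v') − ord('a') = 47
'g': a..z range, 26 + ord('g') − ord('a') = 32
'i': a..z range, 26 + ord('i') − ord('a') = 34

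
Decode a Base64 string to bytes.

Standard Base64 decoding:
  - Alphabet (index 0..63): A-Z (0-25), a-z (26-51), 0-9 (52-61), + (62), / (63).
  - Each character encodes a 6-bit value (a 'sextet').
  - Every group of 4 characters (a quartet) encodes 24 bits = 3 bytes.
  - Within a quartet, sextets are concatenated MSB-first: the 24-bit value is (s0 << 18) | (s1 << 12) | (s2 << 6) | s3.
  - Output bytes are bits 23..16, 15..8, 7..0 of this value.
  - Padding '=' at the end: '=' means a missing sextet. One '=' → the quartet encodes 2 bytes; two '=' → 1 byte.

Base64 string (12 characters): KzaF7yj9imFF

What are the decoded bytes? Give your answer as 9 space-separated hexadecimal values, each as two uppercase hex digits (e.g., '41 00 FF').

Answer: 2B 36 85 EF 28 FD 8A 61 45

Derivation:
After char 0 ('K'=10): chars_in_quartet=1 acc=0xA bytes_emitted=0
After char 1 ('z'=51): chars_in_quartet=2 acc=0x2B3 bytes_emitted=0
After char 2 ('a'=26): chars_in_quartet=3 acc=0xACDA bytes_emitted=0
After char 3 ('F'=5): chars_in_quartet=4 acc=0x2B3685 -> emit 2B 36 85, reset; bytes_emitted=3
After char 4 ('7'=59): chars_in_quartet=1 acc=0x3B bytes_emitted=3
After char 5 ('y'=50): chars_in_quartet=2 acc=0xEF2 bytes_emitted=3
After char 6 ('j'=35): chars_in_quartet=3 acc=0x3BCA3 bytes_emitted=3
After char 7 ('9'=61): chars_in_quartet=4 acc=0xEF28FD -> emit EF 28 FD, reset; bytes_emitted=6
After char 8 ('i'=34): chars_in_quartet=1 acc=0x22 bytes_emitted=6
After char 9 ('m'=38): chars_in_quartet=2 acc=0x8A6 bytes_emitted=6
After char 10 ('F'=5): chars_in_quartet=3 acc=0x22985 bytes_emitted=6
After char 11 ('F'=5): chars_in_quartet=4 acc=0x8A6145 -> emit 8A 61 45, reset; bytes_emitted=9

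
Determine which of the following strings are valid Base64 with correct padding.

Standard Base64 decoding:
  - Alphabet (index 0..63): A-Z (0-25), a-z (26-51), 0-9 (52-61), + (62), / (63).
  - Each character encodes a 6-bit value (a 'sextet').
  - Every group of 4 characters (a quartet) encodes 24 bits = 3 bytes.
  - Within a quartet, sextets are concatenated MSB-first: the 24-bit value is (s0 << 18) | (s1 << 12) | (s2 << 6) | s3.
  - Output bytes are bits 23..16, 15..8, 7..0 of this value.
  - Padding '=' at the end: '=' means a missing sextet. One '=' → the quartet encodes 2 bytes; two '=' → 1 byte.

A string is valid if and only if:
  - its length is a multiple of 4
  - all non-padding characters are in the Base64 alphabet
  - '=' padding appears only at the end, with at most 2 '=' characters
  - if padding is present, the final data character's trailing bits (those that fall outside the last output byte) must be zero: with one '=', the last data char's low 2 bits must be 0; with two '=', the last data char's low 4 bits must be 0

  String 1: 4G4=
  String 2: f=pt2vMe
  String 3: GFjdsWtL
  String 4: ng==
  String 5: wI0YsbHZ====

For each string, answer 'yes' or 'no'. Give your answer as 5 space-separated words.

Answer: yes no yes yes no

Derivation:
String 1: '4G4=' → valid
String 2: 'f=pt2vMe' → invalid (bad char(s): ['=']; '=' in middle)
String 3: 'GFjdsWtL' → valid
String 4: 'ng==' → valid
String 5: 'wI0YsbHZ====' → invalid (4 pad chars (max 2))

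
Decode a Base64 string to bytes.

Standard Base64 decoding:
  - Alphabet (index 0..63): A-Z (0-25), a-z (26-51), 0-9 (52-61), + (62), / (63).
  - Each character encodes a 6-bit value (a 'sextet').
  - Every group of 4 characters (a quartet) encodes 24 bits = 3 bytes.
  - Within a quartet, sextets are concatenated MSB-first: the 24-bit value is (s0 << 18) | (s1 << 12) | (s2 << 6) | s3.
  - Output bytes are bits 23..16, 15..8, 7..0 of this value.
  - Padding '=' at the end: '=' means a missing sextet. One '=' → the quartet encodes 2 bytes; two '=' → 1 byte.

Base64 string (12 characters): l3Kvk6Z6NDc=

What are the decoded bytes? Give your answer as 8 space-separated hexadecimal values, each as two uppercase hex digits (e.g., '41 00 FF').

Answer: 97 72 AF 93 A6 7A 34 37

Derivation:
After char 0 ('l'=37): chars_in_quartet=1 acc=0x25 bytes_emitted=0
After char 1 ('3'=55): chars_in_quartet=2 acc=0x977 bytes_emitted=0
After char 2 ('K'=10): chars_in_quartet=3 acc=0x25DCA bytes_emitted=0
After char 3 ('v'=47): chars_in_quartet=4 acc=0x9772AF -> emit 97 72 AF, reset; bytes_emitted=3
After char 4 ('k'=36): chars_in_quartet=1 acc=0x24 bytes_emitted=3
After char 5 ('6'=58): chars_in_quartet=2 acc=0x93A bytes_emitted=3
After char 6 ('Z'=25): chars_in_quartet=3 acc=0x24E99 bytes_emitted=3
After char 7 ('6'=58): chars_in_quartet=4 acc=0x93A67A -> emit 93 A6 7A, reset; bytes_emitted=6
After char 8 ('N'=13): chars_in_quartet=1 acc=0xD bytes_emitted=6
After char 9 ('D'=3): chars_in_quartet=2 acc=0x343 bytes_emitted=6
After char 10 ('c'=28): chars_in_quartet=3 acc=0xD0DC bytes_emitted=6
Padding '=': partial quartet acc=0xD0DC -> emit 34 37; bytes_emitted=8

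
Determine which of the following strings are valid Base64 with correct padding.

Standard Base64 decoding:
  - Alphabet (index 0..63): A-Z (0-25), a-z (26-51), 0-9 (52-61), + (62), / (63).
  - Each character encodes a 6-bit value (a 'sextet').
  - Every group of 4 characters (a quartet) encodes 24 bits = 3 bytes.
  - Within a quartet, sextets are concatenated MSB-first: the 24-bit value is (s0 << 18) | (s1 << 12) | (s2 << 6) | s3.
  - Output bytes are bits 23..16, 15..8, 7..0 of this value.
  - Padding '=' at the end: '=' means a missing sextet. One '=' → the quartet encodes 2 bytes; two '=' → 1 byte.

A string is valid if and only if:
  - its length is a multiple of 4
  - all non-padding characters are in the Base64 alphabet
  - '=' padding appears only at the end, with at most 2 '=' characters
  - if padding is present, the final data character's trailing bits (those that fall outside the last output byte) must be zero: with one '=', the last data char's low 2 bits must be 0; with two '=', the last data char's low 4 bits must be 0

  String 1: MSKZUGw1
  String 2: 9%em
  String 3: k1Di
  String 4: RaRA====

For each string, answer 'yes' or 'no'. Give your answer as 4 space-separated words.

String 1: 'MSKZUGw1' → valid
String 2: '9%em' → invalid (bad char(s): ['%'])
String 3: 'k1Di' → valid
String 4: 'RaRA====' → invalid (4 pad chars (max 2))

Answer: yes no yes no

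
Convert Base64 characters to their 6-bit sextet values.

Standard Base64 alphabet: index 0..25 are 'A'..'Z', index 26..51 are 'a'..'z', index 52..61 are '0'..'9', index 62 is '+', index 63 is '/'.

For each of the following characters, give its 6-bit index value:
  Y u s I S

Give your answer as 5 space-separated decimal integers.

'Y': A..Z range, ord('Y') − ord('A') = 24
'u': a..z range, 26 + ord('u') − ord('a') = 46
's': a..z range, 26 + ord('s') − ord('a') = 44
'I': A..Z range, ord('I') − ord('A') = 8
'S': A..Z range, ord('S') − ord('A') = 18

Answer: 24 46 44 8 18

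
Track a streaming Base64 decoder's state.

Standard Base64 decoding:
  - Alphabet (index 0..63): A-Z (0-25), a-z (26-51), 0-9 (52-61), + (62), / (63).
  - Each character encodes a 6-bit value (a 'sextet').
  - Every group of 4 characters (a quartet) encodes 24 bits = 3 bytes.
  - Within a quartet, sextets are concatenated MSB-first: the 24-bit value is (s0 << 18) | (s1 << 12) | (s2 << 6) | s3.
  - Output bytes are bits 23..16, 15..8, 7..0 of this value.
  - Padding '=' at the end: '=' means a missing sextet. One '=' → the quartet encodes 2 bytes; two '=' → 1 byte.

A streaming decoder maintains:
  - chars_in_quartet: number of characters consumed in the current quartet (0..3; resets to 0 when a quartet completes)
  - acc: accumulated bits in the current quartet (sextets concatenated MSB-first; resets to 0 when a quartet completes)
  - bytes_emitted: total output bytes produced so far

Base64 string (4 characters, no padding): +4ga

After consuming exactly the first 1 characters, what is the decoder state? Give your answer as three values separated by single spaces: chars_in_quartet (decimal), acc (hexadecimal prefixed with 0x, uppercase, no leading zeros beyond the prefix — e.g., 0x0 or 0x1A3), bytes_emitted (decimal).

Answer: 1 0x3E 0

Derivation:
After char 0 ('+'=62): chars_in_quartet=1 acc=0x3E bytes_emitted=0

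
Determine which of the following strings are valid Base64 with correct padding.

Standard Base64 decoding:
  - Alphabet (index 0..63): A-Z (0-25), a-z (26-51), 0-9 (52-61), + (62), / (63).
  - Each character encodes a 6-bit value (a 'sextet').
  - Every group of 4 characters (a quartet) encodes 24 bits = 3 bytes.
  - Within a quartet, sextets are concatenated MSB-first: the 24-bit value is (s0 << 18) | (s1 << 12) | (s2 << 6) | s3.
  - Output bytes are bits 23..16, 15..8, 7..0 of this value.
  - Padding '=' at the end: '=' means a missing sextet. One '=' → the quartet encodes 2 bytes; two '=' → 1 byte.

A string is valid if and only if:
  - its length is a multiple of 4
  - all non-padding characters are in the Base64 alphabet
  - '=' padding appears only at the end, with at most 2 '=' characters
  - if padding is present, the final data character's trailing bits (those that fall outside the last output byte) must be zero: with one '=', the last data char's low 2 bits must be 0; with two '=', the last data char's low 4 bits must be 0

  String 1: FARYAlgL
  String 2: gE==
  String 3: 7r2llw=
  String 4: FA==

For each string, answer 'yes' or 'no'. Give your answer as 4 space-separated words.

String 1: 'FARYAlgL' → valid
String 2: 'gE==' → invalid (bad trailing bits)
String 3: '7r2llw=' → invalid (len=7 not mult of 4)
String 4: 'FA==' → valid

Answer: yes no no yes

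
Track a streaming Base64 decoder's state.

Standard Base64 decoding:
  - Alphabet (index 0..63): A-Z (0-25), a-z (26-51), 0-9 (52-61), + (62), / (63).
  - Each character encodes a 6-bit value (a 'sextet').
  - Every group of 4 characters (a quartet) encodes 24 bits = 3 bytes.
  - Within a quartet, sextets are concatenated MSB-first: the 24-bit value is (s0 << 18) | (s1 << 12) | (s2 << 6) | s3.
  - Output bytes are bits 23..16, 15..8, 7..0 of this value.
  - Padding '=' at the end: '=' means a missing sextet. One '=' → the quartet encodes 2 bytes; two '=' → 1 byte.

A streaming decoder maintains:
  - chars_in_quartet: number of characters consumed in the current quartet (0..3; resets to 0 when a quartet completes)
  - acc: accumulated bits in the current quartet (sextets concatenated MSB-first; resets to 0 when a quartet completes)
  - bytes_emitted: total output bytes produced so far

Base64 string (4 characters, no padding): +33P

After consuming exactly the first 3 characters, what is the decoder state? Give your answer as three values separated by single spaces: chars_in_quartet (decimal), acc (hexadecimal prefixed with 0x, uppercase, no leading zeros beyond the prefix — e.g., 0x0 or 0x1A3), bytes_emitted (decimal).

After char 0 ('+'=62): chars_in_quartet=1 acc=0x3E bytes_emitted=0
After char 1 ('3'=55): chars_in_quartet=2 acc=0xFB7 bytes_emitted=0
After char 2 ('3'=55): chars_in_quartet=3 acc=0x3EDF7 bytes_emitted=0

Answer: 3 0x3EDF7 0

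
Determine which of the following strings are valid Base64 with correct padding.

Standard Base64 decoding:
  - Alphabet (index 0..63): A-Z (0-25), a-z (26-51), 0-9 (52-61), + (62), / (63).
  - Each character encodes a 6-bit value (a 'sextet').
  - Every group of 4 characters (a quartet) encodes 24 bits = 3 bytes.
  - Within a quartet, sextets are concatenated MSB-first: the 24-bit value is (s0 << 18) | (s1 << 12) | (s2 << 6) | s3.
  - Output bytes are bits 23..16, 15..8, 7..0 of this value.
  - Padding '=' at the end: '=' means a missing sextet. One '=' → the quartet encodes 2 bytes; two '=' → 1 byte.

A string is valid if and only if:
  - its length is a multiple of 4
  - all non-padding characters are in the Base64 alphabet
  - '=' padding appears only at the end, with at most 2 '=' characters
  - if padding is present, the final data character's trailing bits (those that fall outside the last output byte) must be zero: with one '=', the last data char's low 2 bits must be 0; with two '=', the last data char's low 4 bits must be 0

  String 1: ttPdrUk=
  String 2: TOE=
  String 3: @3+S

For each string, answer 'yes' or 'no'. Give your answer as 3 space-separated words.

Answer: yes yes no

Derivation:
String 1: 'ttPdrUk=' → valid
String 2: 'TOE=' → valid
String 3: '@3+S' → invalid (bad char(s): ['@'])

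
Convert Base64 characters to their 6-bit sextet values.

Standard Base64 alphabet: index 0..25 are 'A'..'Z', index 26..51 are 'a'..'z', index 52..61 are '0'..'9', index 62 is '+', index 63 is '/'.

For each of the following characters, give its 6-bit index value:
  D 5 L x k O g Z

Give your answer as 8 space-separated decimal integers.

Answer: 3 57 11 49 36 14 32 25

Derivation:
'D': A..Z range, ord('D') − ord('A') = 3
'5': 0..9 range, 52 + ord('5') − ord('0') = 57
'L': A..Z range, ord('L') − ord('A') = 11
'x': a..z range, 26 + ord('x') − ord('a') = 49
'k': a..z range, 26 + ord('k') − ord('a') = 36
'O': A..Z range, ord('O') − ord('A') = 14
'g': a..z range, 26 + ord('g') − ord('a') = 32
'Z': A..Z range, ord('Z') − ord('A') = 25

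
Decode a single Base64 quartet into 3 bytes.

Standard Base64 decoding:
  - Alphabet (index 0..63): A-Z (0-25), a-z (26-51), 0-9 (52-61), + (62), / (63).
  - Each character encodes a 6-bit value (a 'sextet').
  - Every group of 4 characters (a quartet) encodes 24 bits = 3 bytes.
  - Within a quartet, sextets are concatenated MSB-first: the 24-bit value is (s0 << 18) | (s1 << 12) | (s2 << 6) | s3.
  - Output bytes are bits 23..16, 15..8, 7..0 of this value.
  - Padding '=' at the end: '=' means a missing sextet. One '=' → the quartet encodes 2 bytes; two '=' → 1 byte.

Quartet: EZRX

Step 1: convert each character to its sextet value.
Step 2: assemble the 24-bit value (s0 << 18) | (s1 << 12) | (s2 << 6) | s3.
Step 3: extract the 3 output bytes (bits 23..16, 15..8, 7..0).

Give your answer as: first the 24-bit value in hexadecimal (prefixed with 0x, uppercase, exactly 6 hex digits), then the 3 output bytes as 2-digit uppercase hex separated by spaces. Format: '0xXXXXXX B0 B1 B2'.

Sextets: E=4, Z=25, R=17, X=23
24-bit: (4<<18) | (25<<12) | (17<<6) | 23
      = 0x100000 | 0x019000 | 0x000440 | 0x000017
      = 0x119457
Bytes: (v>>16)&0xFF=11, (v>>8)&0xFF=94, v&0xFF=57

Answer: 0x119457 11 94 57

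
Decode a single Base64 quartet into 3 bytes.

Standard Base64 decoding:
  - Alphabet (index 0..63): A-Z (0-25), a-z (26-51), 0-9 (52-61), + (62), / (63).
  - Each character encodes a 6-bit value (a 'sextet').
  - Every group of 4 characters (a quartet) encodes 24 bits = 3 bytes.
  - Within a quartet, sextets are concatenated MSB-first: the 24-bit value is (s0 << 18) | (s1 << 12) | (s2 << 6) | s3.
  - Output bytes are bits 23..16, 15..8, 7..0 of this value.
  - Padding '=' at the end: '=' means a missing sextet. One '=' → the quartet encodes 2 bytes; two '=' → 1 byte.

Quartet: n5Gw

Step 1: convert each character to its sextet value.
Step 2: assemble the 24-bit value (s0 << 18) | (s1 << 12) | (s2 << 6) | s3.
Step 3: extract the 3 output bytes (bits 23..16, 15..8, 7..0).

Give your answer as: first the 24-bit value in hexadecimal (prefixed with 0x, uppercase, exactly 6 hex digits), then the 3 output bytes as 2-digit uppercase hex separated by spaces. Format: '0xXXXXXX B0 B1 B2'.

Sextets: n=39, 5=57, G=6, w=48
24-bit: (39<<18) | (57<<12) | (6<<6) | 48
      = 0x9C0000 | 0x039000 | 0x000180 | 0x000030
      = 0x9F91B0
Bytes: (v>>16)&0xFF=9F, (v>>8)&0xFF=91, v&0xFF=B0

Answer: 0x9F91B0 9F 91 B0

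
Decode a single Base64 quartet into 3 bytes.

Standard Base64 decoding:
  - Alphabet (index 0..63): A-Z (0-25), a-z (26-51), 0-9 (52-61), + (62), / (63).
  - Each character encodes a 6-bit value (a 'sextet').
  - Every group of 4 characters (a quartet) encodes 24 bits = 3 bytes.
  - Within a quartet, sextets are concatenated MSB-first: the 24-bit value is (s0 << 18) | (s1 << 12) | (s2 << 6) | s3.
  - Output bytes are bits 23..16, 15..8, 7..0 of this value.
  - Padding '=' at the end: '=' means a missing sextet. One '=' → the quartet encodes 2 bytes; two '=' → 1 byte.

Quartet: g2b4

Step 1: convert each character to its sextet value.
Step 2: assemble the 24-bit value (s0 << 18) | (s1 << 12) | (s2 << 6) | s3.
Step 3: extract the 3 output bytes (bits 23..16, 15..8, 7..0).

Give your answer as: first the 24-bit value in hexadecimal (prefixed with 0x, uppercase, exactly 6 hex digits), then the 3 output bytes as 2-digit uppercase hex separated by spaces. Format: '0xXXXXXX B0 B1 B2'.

Answer: 0x8366F8 83 66 F8

Derivation:
Sextets: g=32, 2=54, b=27, 4=56
24-bit: (32<<18) | (54<<12) | (27<<6) | 56
      = 0x800000 | 0x036000 | 0x0006C0 | 0x000038
      = 0x8366F8
Bytes: (v>>16)&0xFF=83, (v>>8)&0xFF=66, v&0xFF=F8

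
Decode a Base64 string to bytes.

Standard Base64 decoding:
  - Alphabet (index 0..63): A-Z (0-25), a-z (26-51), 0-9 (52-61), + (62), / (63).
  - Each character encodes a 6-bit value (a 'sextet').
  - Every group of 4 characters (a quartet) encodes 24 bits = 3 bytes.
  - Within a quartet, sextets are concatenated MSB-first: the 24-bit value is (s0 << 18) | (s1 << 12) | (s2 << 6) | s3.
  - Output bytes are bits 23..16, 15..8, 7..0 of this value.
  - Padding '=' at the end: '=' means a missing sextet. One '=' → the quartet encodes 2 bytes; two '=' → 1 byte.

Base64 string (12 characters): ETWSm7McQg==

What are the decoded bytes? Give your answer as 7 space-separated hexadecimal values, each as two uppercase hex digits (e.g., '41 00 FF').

After char 0 ('E'=4): chars_in_quartet=1 acc=0x4 bytes_emitted=0
After char 1 ('T'=19): chars_in_quartet=2 acc=0x113 bytes_emitted=0
After char 2 ('W'=22): chars_in_quartet=3 acc=0x44D6 bytes_emitted=0
After char 3 ('S'=18): chars_in_quartet=4 acc=0x113592 -> emit 11 35 92, reset; bytes_emitted=3
After char 4 ('m'=38): chars_in_quartet=1 acc=0x26 bytes_emitted=3
After char 5 ('7'=59): chars_in_quartet=2 acc=0x9BB bytes_emitted=3
After char 6 ('M'=12): chars_in_quartet=3 acc=0x26ECC bytes_emitted=3
After char 7 ('c'=28): chars_in_quartet=4 acc=0x9BB31C -> emit 9B B3 1C, reset; bytes_emitted=6
After char 8 ('Q'=16): chars_in_quartet=1 acc=0x10 bytes_emitted=6
After char 9 ('g'=32): chars_in_quartet=2 acc=0x420 bytes_emitted=6
Padding '==': partial quartet acc=0x420 -> emit 42; bytes_emitted=7

Answer: 11 35 92 9B B3 1C 42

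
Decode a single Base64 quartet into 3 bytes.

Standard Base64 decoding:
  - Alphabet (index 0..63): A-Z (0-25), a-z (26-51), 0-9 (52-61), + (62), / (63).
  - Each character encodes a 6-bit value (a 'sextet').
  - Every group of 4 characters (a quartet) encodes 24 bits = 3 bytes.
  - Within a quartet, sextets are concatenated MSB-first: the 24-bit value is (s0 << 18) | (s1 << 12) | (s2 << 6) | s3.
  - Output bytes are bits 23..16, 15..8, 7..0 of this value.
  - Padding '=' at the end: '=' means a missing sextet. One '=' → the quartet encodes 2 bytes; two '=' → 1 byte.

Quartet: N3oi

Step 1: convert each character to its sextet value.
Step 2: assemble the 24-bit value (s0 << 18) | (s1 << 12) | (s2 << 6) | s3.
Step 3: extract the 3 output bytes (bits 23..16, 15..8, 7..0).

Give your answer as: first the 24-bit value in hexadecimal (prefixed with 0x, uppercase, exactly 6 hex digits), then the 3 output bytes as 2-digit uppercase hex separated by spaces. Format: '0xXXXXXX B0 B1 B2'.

Sextets: N=13, 3=55, o=40, i=34
24-bit: (13<<18) | (55<<12) | (40<<6) | 34
      = 0x340000 | 0x037000 | 0x000A00 | 0x000022
      = 0x377A22
Bytes: (v>>16)&0xFF=37, (v>>8)&0xFF=7A, v&0xFF=22

Answer: 0x377A22 37 7A 22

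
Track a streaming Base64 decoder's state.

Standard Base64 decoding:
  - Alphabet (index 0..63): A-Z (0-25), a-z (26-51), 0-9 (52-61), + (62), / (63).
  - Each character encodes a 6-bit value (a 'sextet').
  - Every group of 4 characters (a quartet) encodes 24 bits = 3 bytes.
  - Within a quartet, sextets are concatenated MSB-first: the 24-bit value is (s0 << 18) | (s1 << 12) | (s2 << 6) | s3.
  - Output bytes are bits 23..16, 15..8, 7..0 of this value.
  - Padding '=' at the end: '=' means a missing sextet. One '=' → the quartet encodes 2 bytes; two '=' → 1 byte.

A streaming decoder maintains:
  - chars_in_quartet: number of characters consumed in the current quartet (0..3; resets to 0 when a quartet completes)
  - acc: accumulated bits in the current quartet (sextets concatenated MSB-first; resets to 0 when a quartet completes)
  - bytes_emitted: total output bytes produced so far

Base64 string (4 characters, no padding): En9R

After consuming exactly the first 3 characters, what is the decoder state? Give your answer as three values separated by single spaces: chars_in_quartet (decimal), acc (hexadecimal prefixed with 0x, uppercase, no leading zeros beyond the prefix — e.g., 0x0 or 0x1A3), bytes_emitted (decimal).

Answer: 3 0x49FD 0

Derivation:
After char 0 ('E'=4): chars_in_quartet=1 acc=0x4 bytes_emitted=0
After char 1 ('n'=39): chars_in_quartet=2 acc=0x127 bytes_emitted=0
After char 2 ('9'=61): chars_in_quartet=3 acc=0x49FD bytes_emitted=0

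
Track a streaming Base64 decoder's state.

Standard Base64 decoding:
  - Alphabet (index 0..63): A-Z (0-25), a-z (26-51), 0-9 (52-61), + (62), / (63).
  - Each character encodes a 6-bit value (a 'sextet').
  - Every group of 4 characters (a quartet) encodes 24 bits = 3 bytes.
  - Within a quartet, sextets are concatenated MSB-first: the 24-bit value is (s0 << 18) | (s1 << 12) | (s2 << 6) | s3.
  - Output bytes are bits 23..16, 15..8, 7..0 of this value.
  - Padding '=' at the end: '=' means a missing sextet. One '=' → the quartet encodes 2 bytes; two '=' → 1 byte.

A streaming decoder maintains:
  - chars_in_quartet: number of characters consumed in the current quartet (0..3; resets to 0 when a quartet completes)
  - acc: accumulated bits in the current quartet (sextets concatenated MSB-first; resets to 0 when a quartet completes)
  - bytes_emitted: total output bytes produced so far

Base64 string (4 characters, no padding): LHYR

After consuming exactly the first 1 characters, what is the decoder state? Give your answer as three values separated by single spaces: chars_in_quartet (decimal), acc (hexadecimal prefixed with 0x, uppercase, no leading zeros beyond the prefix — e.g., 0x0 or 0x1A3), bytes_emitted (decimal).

After char 0 ('L'=11): chars_in_quartet=1 acc=0xB bytes_emitted=0

Answer: 1 0xB 0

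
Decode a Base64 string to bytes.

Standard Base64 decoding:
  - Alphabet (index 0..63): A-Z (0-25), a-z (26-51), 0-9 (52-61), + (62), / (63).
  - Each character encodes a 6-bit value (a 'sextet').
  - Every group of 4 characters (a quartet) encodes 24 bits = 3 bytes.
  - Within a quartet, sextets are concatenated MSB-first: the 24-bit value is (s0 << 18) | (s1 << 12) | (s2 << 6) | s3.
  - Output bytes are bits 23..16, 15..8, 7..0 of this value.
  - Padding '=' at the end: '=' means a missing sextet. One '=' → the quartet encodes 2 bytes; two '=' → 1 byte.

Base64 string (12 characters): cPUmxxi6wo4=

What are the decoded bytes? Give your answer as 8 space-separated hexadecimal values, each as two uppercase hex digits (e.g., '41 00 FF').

After char 0 ('c'=28): chars_in_quartet=1 acc=0x1C bytes_emitted=0
After char 1 ('P'=15): chars_in_quartet=2 acc=0x70F bytes_emitted=0
After char 2 ('U'=20): chars_in_quartet=3 acc=0x1C3D4 bytes_emitted=0
After char 3 ('m'=38): chars_in_quartet=4 acc=0x70F526 -> emit 70 F5 26, reset; bytes_emitted=3
After char 4 ('x'=49): chars_in_quartet=1 acc=0x31 bytes_emitted=3
After char 5 ('x'=49): chars_in_quartet=2 acc=0xC71 bytes_emitted=3
After char 6 ('i'=34): chars_in_quartet=3 acc=0x31C62 bytes_emitted=3
After char 7 ('6'=58): chars_in_quartet=4 acc=0xC718BA -> emit C7 18 BA, reset; bytes_emitted=6
After char 8 ('w'=48): chars_in_quartet=1 acc=0x30 bytes_emitted=6
After char 9 ('o'=40): chars_in_quartet=2 acc=0xC28 bytes_emitted=6
After char 10 ('4'=56): chars_in_quartet=3 acc=0x30A38 bytes_emitted=6
Padding '=': partial quartet acc=0x30A38 -> emit C2 8E; bytes_emitted=8

Answer: 70 F5 26 C7 18 BA C2 8E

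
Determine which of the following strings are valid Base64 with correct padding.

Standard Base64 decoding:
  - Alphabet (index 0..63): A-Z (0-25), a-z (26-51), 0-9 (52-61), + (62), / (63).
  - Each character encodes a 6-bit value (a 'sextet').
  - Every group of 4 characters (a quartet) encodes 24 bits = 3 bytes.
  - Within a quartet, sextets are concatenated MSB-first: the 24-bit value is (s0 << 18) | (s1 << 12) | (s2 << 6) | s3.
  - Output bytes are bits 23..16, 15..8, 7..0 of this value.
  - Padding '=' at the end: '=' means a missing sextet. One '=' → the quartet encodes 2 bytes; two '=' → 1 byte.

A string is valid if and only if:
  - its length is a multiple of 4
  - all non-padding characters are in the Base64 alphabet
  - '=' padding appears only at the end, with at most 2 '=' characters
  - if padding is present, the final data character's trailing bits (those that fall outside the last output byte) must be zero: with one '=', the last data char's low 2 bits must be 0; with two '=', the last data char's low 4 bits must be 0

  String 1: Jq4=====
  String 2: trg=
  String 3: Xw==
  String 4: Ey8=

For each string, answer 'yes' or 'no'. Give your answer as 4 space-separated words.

Answer: no yes yes yes

Derivation:
String 1: 'Jq4=====' → invalid (5 pad chars (max 2))
String 2: 'trg=' → valid
String 3: 'Xw==' → valid
String 4: 'Ey8=' → valid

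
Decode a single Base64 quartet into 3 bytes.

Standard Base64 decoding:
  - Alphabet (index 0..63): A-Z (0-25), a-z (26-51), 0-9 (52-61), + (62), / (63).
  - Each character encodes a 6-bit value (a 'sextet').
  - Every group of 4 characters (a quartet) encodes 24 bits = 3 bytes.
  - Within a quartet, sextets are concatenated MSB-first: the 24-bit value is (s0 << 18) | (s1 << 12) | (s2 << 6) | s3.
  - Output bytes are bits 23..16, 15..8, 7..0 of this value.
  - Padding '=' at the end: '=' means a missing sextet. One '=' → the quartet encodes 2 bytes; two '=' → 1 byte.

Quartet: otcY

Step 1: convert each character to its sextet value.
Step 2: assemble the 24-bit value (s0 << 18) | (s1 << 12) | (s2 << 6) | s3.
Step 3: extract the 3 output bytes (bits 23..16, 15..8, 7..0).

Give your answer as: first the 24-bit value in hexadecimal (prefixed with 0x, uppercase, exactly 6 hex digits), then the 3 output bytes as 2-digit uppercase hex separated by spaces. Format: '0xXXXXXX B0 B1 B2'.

Answer: 0xA2D718 A2 D7 18

Derivation:
Sextets: o=40, t=45, c=28, Y=24
24-bit: (40<<18) | (45<<12) | (28<<6) | 24
      = 0xA00000 | 0x02D000 | 0x000700 | 0x000018
      = 0xA2D718
Bytes: (v>>16)&0xFF=A2, (v>>8)&0xFF=D7, v&0xFF=18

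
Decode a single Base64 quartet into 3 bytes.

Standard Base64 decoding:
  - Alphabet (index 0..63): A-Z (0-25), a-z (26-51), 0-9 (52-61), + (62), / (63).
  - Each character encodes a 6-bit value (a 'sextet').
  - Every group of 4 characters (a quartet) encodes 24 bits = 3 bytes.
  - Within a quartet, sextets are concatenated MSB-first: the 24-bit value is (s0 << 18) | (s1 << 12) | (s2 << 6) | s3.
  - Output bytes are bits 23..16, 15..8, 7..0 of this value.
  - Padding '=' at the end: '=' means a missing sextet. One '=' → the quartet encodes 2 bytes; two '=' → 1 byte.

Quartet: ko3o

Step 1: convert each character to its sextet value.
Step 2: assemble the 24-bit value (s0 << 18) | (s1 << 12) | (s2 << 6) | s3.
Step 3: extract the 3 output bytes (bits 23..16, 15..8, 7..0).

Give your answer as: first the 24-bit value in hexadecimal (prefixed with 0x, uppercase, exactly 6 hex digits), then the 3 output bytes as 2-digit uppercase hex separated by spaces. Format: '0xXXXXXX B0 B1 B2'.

Sextets: k=36, o=40, 3=55, o=40
24-bit: (36<<18) | (40<<12) | (55<<6) | 40
      = 0x900000 | 0x028000 | 0x000DC0 | 0x000028
      = 0x928DE8
Bytes: (v>>16)&0xFF=92, (v>>8)&0xFF=8D, v&0xFF=E8

Answer: 0x928DE8 92 8D E8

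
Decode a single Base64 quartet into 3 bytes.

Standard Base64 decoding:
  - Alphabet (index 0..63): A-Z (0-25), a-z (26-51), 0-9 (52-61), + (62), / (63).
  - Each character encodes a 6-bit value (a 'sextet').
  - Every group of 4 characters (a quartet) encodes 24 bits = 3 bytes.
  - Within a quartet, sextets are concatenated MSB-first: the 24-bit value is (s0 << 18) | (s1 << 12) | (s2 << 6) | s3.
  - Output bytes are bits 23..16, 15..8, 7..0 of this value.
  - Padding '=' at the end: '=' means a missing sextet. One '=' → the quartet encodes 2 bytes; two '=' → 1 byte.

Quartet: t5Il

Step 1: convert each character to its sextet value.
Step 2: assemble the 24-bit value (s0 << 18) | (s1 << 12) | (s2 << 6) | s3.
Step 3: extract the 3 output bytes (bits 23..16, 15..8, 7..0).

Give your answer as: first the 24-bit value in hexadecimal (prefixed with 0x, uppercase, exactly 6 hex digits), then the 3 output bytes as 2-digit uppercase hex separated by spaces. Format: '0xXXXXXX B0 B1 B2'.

Sextets: t=45, 5=57, I=8, l=37
24-bit: (45<<18) | (57<<12) | (8<<6) | 37
      = 0xB40000 | 0x039000 | 0x000200 | 0x000025
      = 0xB79225
Bytes: (v>>16)&0xFF=B7, (v>>8)&0xFF=92, v&0xFF=25

Answer: 0xB79225 B7 92 25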